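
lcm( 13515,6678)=567630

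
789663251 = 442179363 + 347483888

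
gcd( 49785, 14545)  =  5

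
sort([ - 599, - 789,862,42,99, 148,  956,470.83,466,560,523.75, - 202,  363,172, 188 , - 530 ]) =[  -  789,  -  599, - 530, - 202, 42,99,148,  172,188, 363, 466 , 470.83, 523.75,560,862, 956]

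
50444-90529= -40085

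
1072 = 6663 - 5591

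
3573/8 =446 +5/8 = 446.62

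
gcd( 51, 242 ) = 1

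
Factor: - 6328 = - 2^3 *7^1 * 113^1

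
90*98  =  8820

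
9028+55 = 9083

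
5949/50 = 118+49/50= 118.98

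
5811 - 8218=-2407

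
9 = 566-557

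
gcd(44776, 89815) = 1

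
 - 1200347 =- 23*52189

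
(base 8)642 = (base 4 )12202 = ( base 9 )514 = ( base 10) 418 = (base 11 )350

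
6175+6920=13095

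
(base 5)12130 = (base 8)1623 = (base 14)495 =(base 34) qv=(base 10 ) 915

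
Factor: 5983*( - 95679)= -572447457=-3^2 * 31^1* 193^1*10631^1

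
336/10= 33 + 3/5  =  33.60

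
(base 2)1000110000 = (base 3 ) 202202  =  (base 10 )560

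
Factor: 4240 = 2^4*5^1*53^1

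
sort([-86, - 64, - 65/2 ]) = [  -  86 , - 64, - 65/2 ] 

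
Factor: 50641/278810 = 2^( - 1 )*5^( - 1 )*7^(  -  2)*89^1 = 89/490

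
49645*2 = 99290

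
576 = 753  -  177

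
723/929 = 723/929 = 0.78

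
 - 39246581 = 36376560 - 75623141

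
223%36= 7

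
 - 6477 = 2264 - 8741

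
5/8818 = 5/8818 = 0.00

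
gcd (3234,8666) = 14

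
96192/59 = 1630 + 22/59 = 1630.37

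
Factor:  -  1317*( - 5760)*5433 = 2^7*3^4 *5^1*439^1*1811^1 =41214303360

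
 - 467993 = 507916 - 975909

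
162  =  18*9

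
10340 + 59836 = 70176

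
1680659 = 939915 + 740744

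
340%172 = 168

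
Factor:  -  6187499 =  - 6187499^1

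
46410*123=5708430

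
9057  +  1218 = 10275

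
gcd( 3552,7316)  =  4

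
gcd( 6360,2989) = 1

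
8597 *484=4160948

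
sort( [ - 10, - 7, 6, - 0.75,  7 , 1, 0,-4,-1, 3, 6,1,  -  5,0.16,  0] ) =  [  -  10, - 7 ,-5, - 4, - 1, - 0.75, 0,  0,0.16, 1,  1, 3, 6 , 6, 7] 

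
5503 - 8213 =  - 2710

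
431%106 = 7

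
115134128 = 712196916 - 597062788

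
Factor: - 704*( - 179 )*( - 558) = - 2^7 * 3^2 * 11^1*31^1*179^1 = - 70316928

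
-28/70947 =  - 1 +70919/70947 = - 0.00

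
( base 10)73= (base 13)58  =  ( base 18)41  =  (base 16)49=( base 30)2d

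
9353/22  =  9353/22= 425.14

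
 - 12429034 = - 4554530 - 7874504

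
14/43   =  14/43 = 0.33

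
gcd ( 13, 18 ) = 1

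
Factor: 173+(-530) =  - 3^1*  7^1 * 17^1 = -357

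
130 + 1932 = 2062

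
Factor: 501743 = 11^1*45613^1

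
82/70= 1 + 6/35 = 1.17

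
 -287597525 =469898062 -757495587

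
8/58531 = 8/58531 = 0.00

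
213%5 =3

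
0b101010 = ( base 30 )1c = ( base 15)2C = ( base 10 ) 42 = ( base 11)39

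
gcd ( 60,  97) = 1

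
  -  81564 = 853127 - 934691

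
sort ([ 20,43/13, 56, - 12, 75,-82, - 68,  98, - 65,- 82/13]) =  [ - 82, - 68,  -  65, - 12, - 82/13,43/13,20,56,75, 98]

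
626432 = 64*9788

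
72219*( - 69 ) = -4983111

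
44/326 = 22/163  =  0.13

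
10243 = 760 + 9483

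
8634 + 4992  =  13626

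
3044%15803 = 3044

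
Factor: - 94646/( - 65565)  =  2^1 *3^( - 2)*5^ ( - 1)*31^( - 1 )*37^1*47^(-1) * 1279^1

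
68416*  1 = 68416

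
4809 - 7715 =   -  2906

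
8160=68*120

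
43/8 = 5  +  3/8 =5.38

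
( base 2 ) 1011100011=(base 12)517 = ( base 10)739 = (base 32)N3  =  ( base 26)12b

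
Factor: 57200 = 2^4 * 5^2 * 11^1 * 13^1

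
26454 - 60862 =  - 34408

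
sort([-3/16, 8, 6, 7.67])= [ - 3/16,  6, 7.67, 8 ] 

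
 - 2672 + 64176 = 61504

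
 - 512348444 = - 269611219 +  - 242737225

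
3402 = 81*42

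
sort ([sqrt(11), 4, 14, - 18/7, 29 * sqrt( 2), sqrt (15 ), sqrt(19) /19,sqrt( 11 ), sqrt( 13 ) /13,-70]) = [ - 70, - 18/7,sqrt (19 )/19, sqrt(13 ) /13 , sqrt (11 ), sqrt( 11 ) , sqrt( 15 ),4, 14, 29 * sqrt( 2)] 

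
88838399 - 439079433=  - 350241034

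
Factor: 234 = 2^1*3^2*13^1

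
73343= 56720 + 16623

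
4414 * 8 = 35312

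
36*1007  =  36252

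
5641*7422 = 41867502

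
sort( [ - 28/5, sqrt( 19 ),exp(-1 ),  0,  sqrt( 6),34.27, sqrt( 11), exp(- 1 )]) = [ - 28/5,0, exp(-1), exp (-1 ),sqrt( 6 ), sqrt ( 11), sqrt( 19 ) , 34.27 ]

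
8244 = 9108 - 864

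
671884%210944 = 39052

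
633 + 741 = 1374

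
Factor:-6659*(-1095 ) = 3^1*5^1*73^1 * 6659^1 = 7291605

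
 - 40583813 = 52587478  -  93171291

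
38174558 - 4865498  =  33309060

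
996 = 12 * 83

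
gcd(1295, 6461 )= 7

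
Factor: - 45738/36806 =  - 297/239 = -  3^3*11^1 * 239^( - 1 ) 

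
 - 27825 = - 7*3975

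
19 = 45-26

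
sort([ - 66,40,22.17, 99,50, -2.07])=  [-66,- 2.07 , 22.17,40, 50,99] 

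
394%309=85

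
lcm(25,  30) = 150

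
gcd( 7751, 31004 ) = 7751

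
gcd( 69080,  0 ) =69080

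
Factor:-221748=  - 2^2*3^1*17^1*1087^1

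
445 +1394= 1839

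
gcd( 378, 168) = 42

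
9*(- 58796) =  - 529164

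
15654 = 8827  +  6827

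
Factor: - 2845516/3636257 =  - 2^2*19^1 *37441^1*3636257^( - 1)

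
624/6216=26/259 = 0.10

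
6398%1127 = 763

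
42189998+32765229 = 74955227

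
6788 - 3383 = 3405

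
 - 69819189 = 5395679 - 75214868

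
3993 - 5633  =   - 1640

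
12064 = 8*1508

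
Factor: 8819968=2^8 * 131^1 * 263^1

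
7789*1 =7789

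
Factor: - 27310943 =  - 11^1*2482813^1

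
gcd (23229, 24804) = 9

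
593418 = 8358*71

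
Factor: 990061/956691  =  3^( - 5 )*31^( - 1 )*127^( - 1 )*761^1*1301^1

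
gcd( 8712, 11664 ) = 72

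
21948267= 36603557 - 14655290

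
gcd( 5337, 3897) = 9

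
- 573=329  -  902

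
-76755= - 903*85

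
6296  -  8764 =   -  2468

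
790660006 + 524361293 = 1315021299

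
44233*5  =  221165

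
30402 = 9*3378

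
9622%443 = 319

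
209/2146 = 209/2146 = 0.10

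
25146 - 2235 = 22911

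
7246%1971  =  1333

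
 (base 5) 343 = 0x62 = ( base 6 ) 242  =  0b1100010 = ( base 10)98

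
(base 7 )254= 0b10001001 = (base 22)65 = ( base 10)137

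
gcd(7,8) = 1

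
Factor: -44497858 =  - 2^1*22248929^1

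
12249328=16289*752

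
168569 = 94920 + 73649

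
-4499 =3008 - 7507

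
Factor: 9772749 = 3^2*7^1 * 61^1*2543^1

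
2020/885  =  2 + 50/177 = 2.28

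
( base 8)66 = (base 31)1n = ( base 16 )36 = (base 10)54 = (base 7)105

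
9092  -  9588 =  - 496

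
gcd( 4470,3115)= 5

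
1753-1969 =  - 216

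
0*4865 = 0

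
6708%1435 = 968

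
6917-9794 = -2877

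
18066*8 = 144528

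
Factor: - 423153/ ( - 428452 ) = 2^( - 2)*3^2 * 43^( - 1)*47^ ( - 1)*53^(- 1)*47017^1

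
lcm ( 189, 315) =945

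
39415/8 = 4926 + 7/8 = 4926.88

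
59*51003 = 3009177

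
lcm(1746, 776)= 6984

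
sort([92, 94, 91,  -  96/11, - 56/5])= [  -  56/5,-96/11,91, 92,94]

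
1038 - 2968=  - 1930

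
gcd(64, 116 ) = 4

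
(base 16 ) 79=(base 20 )61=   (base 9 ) 144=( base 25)4l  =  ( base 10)121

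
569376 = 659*864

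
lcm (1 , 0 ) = 0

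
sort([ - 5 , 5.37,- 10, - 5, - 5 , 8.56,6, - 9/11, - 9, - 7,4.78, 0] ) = [ - 10,  -  9,  -  7,-5,-5, - 5, - 9/11, 0,4.78, 5.37, 6, 8.56]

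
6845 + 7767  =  14612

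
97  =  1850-1753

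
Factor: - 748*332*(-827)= 2^4* 11^1*17^1 * 83^1*827^1 = 205373872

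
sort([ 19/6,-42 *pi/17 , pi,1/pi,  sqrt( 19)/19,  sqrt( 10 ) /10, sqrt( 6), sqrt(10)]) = [  -  42*pi/17, sqrt(19 ) /19, sqrt( 10) /10, 1/pi, sqrt(6 ), pi,sqrt( 10), 19/6]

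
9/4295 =9/4295  =  0.00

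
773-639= 134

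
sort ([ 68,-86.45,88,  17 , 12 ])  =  [-86.45,  12, 17 , 68, 88]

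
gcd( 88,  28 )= 4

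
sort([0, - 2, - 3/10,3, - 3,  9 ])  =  [ - 3 , - 2, - 3/10, 0,3,  9]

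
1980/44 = 45=45.00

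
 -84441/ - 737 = 114 + 423/737 = 114.57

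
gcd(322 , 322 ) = 322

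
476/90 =5 + 13/45 = 5.29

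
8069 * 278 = 2243182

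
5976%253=157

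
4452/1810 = 2226/905 = 2.46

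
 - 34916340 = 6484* (-5385 ) 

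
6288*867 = 5451696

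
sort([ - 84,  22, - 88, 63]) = [ - 88, - 84 , 22,63]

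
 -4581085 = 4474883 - 9055968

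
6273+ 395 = 6668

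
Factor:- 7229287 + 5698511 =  - 2^3*13^1*41^1*359^1 = - 1530776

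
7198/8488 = 3599/4244 = 0.85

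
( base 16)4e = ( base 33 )2c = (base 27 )2O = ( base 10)78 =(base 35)28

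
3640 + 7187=10827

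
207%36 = 27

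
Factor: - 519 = - 3^1*173^1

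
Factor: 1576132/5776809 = 2^2*3^( - 1 )*191^1*2063^1*1925603^( - 1)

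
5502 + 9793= 15295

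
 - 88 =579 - 667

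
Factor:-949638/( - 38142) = 3^( - 1) *13^(  -  1 ) *971^1  =  971/39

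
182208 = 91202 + 91006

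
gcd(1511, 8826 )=1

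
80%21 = 17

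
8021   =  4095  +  3926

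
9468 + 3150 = 12618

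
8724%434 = 44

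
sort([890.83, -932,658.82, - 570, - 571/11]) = [  -  932, - 570, -571/11,658.82,890.83 ]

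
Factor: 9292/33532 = 23/83 = 23^1  *83^( - 1) 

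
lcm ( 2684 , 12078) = 24156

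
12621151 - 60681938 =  - 48060787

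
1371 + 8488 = 9859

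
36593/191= 191+112/191= 191.59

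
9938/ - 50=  - 4969/25 =- 198.76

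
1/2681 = 1/2681=0.00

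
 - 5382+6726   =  1344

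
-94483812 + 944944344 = 850460532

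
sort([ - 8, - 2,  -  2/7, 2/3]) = [-8 , - 2, - 2/7 , 2/3]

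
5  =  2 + 3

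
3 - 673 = - 670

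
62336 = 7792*8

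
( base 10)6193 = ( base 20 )f9d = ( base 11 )4720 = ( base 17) 1475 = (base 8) 14061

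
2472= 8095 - 5623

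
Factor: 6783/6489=323/309 = 3^( - 1)*17^1*19^1*103^( - 1) 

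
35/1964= 35/1964 = 0.02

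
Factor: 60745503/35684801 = 3^1*7^1 * 13^1*41^(-1)*137^( - 1)*6353^( - 1 )*222511^1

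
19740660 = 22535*876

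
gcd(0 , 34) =34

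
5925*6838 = 40515150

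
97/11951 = 97/11951 = 0.01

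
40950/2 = 20475 = 20475.00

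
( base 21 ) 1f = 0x24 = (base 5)121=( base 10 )36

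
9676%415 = 131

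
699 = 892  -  193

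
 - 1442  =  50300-51742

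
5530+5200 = 10730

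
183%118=65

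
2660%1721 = 939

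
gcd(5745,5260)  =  5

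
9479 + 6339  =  15818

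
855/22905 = 19/509  =  0.04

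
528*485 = 256080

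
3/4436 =3/4436 = 0.00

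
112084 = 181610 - 69526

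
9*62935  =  566415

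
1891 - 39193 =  - 37302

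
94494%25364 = 18402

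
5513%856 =377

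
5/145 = 1/29 = 0.03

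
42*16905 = 710010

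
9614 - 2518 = 7096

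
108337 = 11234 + 97103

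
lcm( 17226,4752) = 137808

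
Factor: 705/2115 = 1/3 = 3^(-1) 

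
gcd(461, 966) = 1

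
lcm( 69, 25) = 1725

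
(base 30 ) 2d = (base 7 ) 133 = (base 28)2H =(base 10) 73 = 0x49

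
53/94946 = 53/94946 = 0.00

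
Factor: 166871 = 166871^1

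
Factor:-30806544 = -2^4*3^1*641803^1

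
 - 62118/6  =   - 10353 = -10353.00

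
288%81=45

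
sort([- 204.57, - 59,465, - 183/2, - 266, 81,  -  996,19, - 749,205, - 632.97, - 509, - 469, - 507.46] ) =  [-996, - 749, - 632.97, - 509, - 507.46,-469, - 266,  -  204.57,  -  183/2, - 59,19,81, 205,465]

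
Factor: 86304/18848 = 87/19 =3^1*19^(-1 ) *29^1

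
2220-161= 2059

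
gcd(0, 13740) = 13740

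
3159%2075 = 1084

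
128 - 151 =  - 23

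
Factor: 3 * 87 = 261=3^2*29^1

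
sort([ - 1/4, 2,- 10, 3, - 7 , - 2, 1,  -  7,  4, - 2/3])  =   [ - 10, - 7, - 7, -2, - 2/3, - 1/4,1, 2, 3, 4]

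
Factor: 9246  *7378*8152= 556104886176 =2^5*3^1*7^1*17^1*23^1* 31^1*67^1*1019^1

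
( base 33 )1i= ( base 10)51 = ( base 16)33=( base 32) 1J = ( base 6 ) 123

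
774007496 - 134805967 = 639201529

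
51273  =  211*243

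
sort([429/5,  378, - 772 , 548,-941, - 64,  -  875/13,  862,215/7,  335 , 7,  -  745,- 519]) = [ -941, - 772, - 745, - 519, - 875/13, - 64,7, 215/7,429/5, 335,378, 548,862]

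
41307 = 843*49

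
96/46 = 2 + 2/23 = 2.09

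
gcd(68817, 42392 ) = 7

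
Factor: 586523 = 7^1* 23^1*3643^1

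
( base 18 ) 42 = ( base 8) 112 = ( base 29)2g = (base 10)74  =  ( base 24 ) 32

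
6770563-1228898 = 5541665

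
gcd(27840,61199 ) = 1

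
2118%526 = 14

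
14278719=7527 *1897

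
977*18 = 17586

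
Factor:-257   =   - 257^1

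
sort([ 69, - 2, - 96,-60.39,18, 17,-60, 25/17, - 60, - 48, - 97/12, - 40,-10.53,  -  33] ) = [-96, - 60.39, -60, - 60, - 48, - 40, - 33, - 10.53, -97/12, - 2, 25/17,17,18, 69]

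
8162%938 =658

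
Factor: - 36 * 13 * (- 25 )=11700 = 2^2*3^2*5^2*13^1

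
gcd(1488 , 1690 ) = 2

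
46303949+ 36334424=82638373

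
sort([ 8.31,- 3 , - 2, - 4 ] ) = [ - 4,-3,-2, 8.31]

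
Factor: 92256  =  2^5 * 3^1*31^2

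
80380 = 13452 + 66928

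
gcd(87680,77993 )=1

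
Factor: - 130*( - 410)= 53300 = 2^2*5^2*13^1 * 41^1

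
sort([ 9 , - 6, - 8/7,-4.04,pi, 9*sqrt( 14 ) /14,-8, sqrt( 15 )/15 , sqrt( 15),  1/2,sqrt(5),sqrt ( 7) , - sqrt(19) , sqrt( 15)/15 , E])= [-8, - 6,  -  sqrt (19),- 4.04, - 8/7,sqrt(15)/15,sqrt( 15 ) /15, 1/2, sqrt( 5), 9 * sqrt (14)/14,  sqrt( 7), E , pi , sqrt (15 ), 9]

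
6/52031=6/52031 = 0.00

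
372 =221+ 151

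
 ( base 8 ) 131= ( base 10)89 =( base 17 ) 54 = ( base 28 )35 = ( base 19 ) 4D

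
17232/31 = 17232/31  =  555.87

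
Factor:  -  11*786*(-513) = 2^1*3^4*11^1*19^1*131^1 = 4435398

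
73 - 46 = 27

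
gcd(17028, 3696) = 132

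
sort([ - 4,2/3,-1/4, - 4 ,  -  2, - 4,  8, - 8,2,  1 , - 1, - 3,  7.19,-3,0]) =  [ - 8, - 4, - 4, - 4, - 3, - 3, - 2,  -  1, - 1/4,  0,2/3,1,2,7.19,8] 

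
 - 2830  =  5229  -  8059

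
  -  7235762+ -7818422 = -15054184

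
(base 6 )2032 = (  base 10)452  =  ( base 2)111000100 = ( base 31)EI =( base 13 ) 28A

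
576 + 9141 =9717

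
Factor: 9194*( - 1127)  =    -  2^1 * 7^2*23^1*4597^1=   - 10361638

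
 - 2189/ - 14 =2189/14 = 156.36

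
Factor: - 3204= - 2^2*3^2 * 89^1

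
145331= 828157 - 682826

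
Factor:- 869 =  - 11^1*79^1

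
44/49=44/49= 0.90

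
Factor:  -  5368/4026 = -2^2*3^(-1) = -4/3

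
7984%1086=382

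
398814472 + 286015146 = 684829618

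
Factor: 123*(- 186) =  - 22878 = - 2^1*3^2*31^1*41^1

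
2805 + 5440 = 8245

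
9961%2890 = 1291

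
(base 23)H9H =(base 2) 10010000000001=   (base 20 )130H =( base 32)901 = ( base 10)9217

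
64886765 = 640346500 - 575459735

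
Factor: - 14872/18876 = -2^1*3^(-1 )*11^(-1)*13^1=-26/33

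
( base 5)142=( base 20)27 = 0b101111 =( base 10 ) 47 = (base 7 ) 65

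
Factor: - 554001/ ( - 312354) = 713/402 = 2^ ( - 1) * 3^(-1)*23^1*31^1 *67^( - 1 ) 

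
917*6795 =6231015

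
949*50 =47450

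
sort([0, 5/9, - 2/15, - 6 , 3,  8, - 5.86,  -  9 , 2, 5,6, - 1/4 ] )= [ - 9, -6, - 5.86, - 1/4, - 2/15, 0, 5/9, 2, 3,5, 6,8 ]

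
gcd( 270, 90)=90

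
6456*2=12912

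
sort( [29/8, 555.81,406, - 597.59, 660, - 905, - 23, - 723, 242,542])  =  [ - 905, - 723,-597.59,  -  23,29/8, 242,406,542,555.81,  660] 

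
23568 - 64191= -40623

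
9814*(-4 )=-39256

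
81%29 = 23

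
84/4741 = 84/4741 = 0.02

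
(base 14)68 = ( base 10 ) 92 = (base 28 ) 38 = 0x5c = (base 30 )32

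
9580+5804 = 15384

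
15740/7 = 2248 + 4/7  =  2248.57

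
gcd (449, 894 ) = 1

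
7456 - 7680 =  - 224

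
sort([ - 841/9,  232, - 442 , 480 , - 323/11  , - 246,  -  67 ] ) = [ -442, - 246,  -  841/9 ,-67 ,-323/11 , 232,480 ] 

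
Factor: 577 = 577^1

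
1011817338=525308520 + 486508818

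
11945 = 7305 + 4640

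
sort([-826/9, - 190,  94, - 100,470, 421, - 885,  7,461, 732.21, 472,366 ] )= [-885, - 190, - 100 , - 826/9,7,94,366,  421,461,470,  472,732.21 ] 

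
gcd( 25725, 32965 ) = 5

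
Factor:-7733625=-3^1 * 5^3*41^1*503^1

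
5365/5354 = 1 + 11/5354 = 1.00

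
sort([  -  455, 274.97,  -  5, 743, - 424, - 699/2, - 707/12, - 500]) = [ - 500, - 455, - 424, - 699/2, - 707/12, - 5,  274.97, 743]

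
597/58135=597/58135= 0.01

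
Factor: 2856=2^3*3^1*7^1*17^1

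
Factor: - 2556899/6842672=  - 2^( - 4 )*647^( - 1) * 661^(  -  1 )*953^1 * 2683^1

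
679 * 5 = 3395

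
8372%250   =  122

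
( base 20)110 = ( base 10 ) 420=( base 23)I6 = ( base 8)644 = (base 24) HC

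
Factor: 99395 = 5^1*103^1*193^1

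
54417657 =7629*7133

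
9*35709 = 321381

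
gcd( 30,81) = 3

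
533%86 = 17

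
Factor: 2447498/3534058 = 1223749/1767029 =11^( -1)*160639^( - 1)*1223749^1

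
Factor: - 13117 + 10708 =  -  3^1*11^1* 73^1 = - 2409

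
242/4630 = 121/2315 = 0.05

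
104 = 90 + 14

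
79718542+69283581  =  149002123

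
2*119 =238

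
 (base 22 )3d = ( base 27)2p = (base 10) 79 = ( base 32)2F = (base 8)117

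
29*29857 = 865853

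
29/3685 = 29/3685=0.01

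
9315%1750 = 565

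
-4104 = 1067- 5171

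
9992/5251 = 9992/5251 =1.90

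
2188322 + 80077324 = 82265646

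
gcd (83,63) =1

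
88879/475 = 88879/475 = 187.11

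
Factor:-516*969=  - 500004 = - 2^2*3^2*17^1*19^1*43^1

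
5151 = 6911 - 1760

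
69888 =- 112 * ( - 624)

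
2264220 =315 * 7188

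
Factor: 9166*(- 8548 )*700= - 54845677600 = - 2^5*5^2*7^1*2137^1  *4583^1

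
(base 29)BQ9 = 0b10011100011110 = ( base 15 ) 2e79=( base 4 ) 2130132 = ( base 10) 10014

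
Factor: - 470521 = - 470521^1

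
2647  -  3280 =  -  633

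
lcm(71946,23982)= 71946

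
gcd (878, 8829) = 1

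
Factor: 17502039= 3^2*41^1*47431^1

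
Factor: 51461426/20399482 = 25730713/10199741 = 23^(  -  1)*31^1*179^1*4637^1*443467^( - 1)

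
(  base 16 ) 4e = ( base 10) 78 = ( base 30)2i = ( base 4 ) 1032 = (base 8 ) 116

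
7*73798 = 516586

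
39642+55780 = 95422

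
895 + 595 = 1490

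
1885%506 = 367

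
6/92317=6/92317 = 0.00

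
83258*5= 416290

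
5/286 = 5/286 = 0.02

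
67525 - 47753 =19772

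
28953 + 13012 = 41965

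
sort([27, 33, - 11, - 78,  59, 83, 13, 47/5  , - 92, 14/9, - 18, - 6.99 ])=[ -92, - 78, - 18, -11 , - 6.99, 14/9, 47/5, 13, 27,  33  ,  59, 83]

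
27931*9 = 251379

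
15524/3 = 5174 + 2/3 =5174.67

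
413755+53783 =467538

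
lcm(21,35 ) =105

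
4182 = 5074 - 892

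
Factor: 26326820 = 2^2 * 5^1 * 13^2 * 7789^1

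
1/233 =1/233=0.00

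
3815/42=90+5/6=90.83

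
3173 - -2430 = 5603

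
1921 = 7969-6048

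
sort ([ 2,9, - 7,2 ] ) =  [ - 7,  2,  2, 9 ]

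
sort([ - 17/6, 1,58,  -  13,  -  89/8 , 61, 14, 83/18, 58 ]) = [- 13, -89/8, - 17/6, 1, 83/18,14, 58, 58, 61] 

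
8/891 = 8/891 = 0.01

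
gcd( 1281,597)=3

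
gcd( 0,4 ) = 4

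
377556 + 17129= 394685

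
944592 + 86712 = 1031304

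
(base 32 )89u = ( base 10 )8510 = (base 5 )233020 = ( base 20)115a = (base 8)20476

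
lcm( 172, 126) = 10836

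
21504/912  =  23 + 11/19= 23.58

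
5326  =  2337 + 2989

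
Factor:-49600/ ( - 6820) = 80/11 =2^4*5^1*11^(  -  1)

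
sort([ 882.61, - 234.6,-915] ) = [ - 915,  -  234.6,882.61] 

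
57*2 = 114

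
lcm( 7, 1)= 7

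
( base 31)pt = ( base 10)804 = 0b1100100100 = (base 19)246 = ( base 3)1002210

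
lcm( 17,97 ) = 1649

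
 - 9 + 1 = -8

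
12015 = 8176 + 3839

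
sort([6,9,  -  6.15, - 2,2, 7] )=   [  -  6.15,-2, 2, 6, 7, 9 ] 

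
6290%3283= 3007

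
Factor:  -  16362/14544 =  - 2^( - 3 )*3^2 = - 9/8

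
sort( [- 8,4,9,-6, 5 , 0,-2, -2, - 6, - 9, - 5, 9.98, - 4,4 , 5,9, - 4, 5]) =[ - 9, - 8, - 6, - 6 , - 5, - 4,- 4,-2, - 2,0,4, 4,5, 5, 5,9, 9 , 9.98]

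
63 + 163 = 226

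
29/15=1 + 14/15 =1.93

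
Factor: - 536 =- 2^3*67^1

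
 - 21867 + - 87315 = -109182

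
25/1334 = 25/1334  =  0.02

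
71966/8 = 35983/4= 8995.75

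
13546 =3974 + 9572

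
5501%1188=749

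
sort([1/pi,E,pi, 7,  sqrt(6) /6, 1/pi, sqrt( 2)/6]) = [ sqrt( 2 ) /6, 1/pi, 1/pi, sqrt(6) /6, E,pi, 7]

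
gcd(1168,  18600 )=8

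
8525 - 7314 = 1211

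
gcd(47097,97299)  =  9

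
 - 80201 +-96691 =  - 176892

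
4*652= 2608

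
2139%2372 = 2139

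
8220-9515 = -1295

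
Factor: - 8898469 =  - 2467^1*3607^1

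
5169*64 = 330816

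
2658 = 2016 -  - 642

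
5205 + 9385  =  14590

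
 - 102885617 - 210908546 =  - 313794163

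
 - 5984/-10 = 2992/5 = 598.40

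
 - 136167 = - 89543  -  46624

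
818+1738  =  2556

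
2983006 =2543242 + 439764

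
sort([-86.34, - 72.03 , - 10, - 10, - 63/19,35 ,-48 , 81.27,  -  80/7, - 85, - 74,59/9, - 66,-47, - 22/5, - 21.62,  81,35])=[ - 86.34, - 85, - 74, - 72.03 , - 66, - 48, - 47 , - 21.62, - 80/7, - 10, - 10,-22/5, - 63/19, 59/9,35,35,81, 81.27 ] 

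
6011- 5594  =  417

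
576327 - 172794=403533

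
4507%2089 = 329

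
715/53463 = 715/53463 = 0.01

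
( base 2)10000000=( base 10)128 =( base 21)62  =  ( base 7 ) 242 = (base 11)107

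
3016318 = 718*4201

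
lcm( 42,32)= 672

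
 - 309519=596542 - 906061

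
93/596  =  93/596 = 0.16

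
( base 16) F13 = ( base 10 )3859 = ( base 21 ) 8fg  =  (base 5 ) 110414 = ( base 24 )6GJ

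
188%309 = 188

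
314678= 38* 8281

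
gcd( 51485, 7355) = 7355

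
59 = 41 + 18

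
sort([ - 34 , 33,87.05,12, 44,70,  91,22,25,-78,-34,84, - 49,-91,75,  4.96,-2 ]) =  [-91, - 78 ,-49, - 34,-34, - 2,4.96,12, 22 , 25  ,  33,44,70 , 75, 84, 87.05,91] 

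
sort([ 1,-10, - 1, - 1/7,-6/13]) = [ - 10, - 1, - 6/13,- 1/7,1 ]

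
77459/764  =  77459/764 =101.39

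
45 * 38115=1715175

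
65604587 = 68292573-2687986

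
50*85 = 4250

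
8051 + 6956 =15007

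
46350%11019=2274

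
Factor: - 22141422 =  - 2^1*3^2*19^1*101^1*641^1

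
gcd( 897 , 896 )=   1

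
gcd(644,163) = 1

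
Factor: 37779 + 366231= 404010 = 2^1*3^2*5^1*67^2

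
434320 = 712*610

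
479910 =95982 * 5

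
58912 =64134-5222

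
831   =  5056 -4225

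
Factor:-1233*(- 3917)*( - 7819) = - 3^2*7^1*137^1* 1117^1*3917^1 =-37763119359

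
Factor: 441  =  3^2*7^2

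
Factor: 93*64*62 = 2^7 * 3^1 *31^2 =369024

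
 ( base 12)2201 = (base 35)320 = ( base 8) 7241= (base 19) a72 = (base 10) 3745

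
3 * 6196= 18588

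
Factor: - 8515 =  - 5^1*13^1*131^1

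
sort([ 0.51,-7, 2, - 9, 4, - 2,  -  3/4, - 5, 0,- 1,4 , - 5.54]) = [ - 9, - 7, - 5.54, - 5,  -  2,-1, - 3/4, 0, 0.51, 2,4,  4 ] 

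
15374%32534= 15374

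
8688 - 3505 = 5183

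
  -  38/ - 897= 38/897 = 0.04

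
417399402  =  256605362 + 160794040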